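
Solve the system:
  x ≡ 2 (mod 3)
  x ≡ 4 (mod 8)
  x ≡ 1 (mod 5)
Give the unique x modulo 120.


Moduli 3, 8, 5 are pairwise coprime; by CRT there is a unique solution modulo M = 3 · 8 · 5 = 120.
Solve pairwise, accumulating the modulus:
  Start with x ≡ 2 (mod 3).
  Combine with x ≡ 4 (mod 8): since gcd(3, 8) = 1, we get a unique residue mod 24.
    Write x = 2 + 3·t and substitute into x ≡ 4 (mod 8): 3·t ≡ 4 − 2 = 2 (mod 8).
    The inverse of 3 mod 8 is 3 (since 3·3 = 9 = 1·8 + 1), so t ≡ 3·2 = 6 ≡ 6 (mod 8).
    Then x = 2 + 3·6 = 20, valid modulo lcm(3, 8) = 24: x ≡ 20 (mod 24).
  Combine with x ≡ 1 (mod 5): since gcd(24, 5) = 1, we get a unique residue mod 120.
    Write x = 20 + 24·t and substitute into x ≡ 1 (mod 5): 24·t ≡ 1 − 20 = -19 (mod 5).
    Reduce coefficients mod 5: 4·t ≡ 1 (mod 5).
    The inverse of 4 mod 5 is 4 (since 4·4 = 16 = 3·5 + 1), so t ≡ 4·1 = 4 ≡ 4 (mod 5).
    Then x = 20 + 24·4 = 116, valid modulo lcm(24, 5) = 120: x ≡ 116 (mod 120).
Verify: 116 mod 3 = 2 ✓, 116 mod 8 = 4 ✓, 116 mod 5 = 1 ✓.

x ≡ 116 (mod 120).


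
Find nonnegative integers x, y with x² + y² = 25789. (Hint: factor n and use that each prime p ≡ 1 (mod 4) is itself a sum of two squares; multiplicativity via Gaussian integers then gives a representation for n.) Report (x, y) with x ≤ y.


Step 1: Factor n = 25789 = 17 · 37 · 41.
Step 2: Check the mod-4 condition on each prime factor: 17 ≡ 1 (mod 4), exponent 1; 37 ≡ 1 (mod 4), exponent 1; 41 ≡ 1 (mod 4), exponent 1.
All primes ≡ 3 (mod 4) appear to even exponent (or don't appear), so by the two-squares theorem n IS expressible as a sum of two squares.
Step 3: Build a representation. Here n = 17 · 37 · 41 is a product of primes ≡ 1 (mod 4). Each prime p ≡ 1 (mod 4) is itself a sum of two squares; find a² by testing p − a² for a perfect square:
  17: 17 − 1² = 16 = 4² ⇒ 17 = 1² + 4².
  37: 37 − 1² = 36 = 6² ⇒ 37 = 1² + 6².
  41: 41 − 1² = 40, 41 − 2² = 37, 41 − 3² = 32, 41 − 4² = 25 = 5² ⇒ 41 = 4² + 5².
  Combine using the Brahmagupta–Fibonacci identity (a² + b²)(c² + d²) = (ac − bd)² + (ad + bc)² = (ac + bd)² + (ad − bc)²:
  17 · 37 = 629: from (1² + 4²)(1² + 6²), take (1·1 − 4·6, 1·6 + 4·1) = (1 − 24, 6 + 4) = (-23, 10); dropping signs (only squares matter) gives (23, 10); check 23² + 10² = 529 + 100 = 629 ✓.
  629 · 41 = 25789: from (23² + 10²)(4² + 5²), take (23·4 − 10·5, 23·5 + 10·4) = (92 − 50, 115 + 40) = (42, 155); check 42² + 155² = 1764 + 24025 = 25789 ✓.
Step 4: Order so x ≤ y and verify: 42² + 155² = 1764 + 24025 = 25789 = n. ✓

n = 25789 = 42² + 155² (one valid representation with x ≤ y).


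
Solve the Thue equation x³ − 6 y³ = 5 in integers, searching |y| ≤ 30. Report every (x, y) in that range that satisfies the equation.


The equation is x³ - 6y³ = 5. For fixed y, x³ = 6·y³ + 5, so a solution requires the RHS to be a perfect cube.
Strategy: iterate y from -30 to 30, compute RHS = 6·y³ + 5, and check whether it is a (positive or negative) perfect cube.
Check small values of y:
  y = 0: RHS = 5 is not a perfect cube.
  y = 1: RHS = 11 is not a perfect cube.
  y = -1: RHS = -1 = (-1)³ ⇒ x = -1 works.
  y = 2: RHS = 53 is not a perfect cube.
  y = -2: RHS = -43 is not a perfect cube.
  y = 3: RHS = 167 is not a perfect cube.
  y = -3: RHS = -157 is not a perfect cube.
Continuing the search up to |y| = 30 finds no further solutions beyond those listed.
Collected solutions: (-1, -1).

Solutions (with |y| ≤ 30): (-1, -1).


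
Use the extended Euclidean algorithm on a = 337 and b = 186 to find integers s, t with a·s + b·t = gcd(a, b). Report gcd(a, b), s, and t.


Euclidean algorithm on (337, 186) — divide until remainder is 0:
  337 = 1 · 186 + 151
  186 = 1 · 151 + 35
  151 = 4 · 35 + 11
  35 = 3 · 11 + 2
  11 = 5 · 2 + 1
  2 = 2 · 1 + 0
gcd(337, 186) = 1.
Track Bezout coefficients alongside the remainders: start with r₀ = 337 = a·1 + b·0 (s = 1, t = 0) and r₁ = 186 = a·0 + b·1 (s = 0, t = 1); each new remainder r_{k+1} = r_{k-1} − q_k·r_k inherits s_{k+1} = s_{k-1} − q_k·s_k, t_{k+1} = t_{k-1} − q_k·t_k, so r_k = a·s_k + b·t_k at every step:
  q = 1: r = 151, s = 1 − 1·0 = 1, t = 0 − 1·1 = -1  (check: 337·1 + 186·(-1) = 151)
  q = 1: r = 35, s = 0 − 1·1 = -1, t = 1 − 1·(-1) = 2  (check: 337·(-1) + 186·2 = 35)
  q = 4: r = 11, s = 1 − 4·(-1) = 5, t = -1 − 4·2 = -9  (check: 337·5 + 186·(-9) = 11)
  q = 3: r = 2, s = -1 − 3·5 = -16, t = 2 − 3·(-9) = 29  (check: 337·(-16) + 186·29 = 2)
  q = 5: r = 1, s = 5 − 5·(-16) = 85, t = -9 − 5·29 = -154  (check: 337·85 + 186·(-154) = 1)
The row with r = 1 (the gcd) gives the Bezout coefficients s = 85, t = -154.
Result: 337 · (85) + 186 · (-154) = 1.

gcd(337, 186) = 1; s = 85, t = -154 (check: 337·85 + 186·(-154) = 1).


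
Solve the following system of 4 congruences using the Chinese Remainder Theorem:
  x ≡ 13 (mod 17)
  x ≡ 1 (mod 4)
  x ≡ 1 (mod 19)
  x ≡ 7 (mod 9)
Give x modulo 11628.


Product of moduli M = 17 · 4 · 19 · 9 = 11628.
Merge one congruence at a time:
  Start: x ≡ 13 (mod 17).
  Combine with x ≡ 1 (mod 4); new modulus lcm = 68.
    Write x = 13 + 17·t and substitute into x ≡ 1 (mod 4): 17·t ≡ 1 − 13 = -12 (mod 4).
    Reduce coefficients mod 4: 1·t ≡ 0 (mod 4).
    So t ≡ 0 (mod 4).
    Then x = 13 + 17·0 = 13, valid modulo lcm(17, 4) = 68: x ≡ 13 (mod 68).
  Combine with x ≡ 1 (mod 19); new modulus lcm = 1292.
    Write x = 13 + 68·t and substitute into x ≡ 1 (mod 19): 68·t ≡ 1 − 13 = -12 (mod 19).
    Reduce coefficients mod 19: 11·t ≡ 7 (mod 19).
    The inverse of 11 mod 19 is 7 (since 11·7 = 77 = 4·19 + 1), so t ≡ 7·7 = 49 ≡ 11 (mod 19).
    Then x = 13 + 68·11 = 761, valid modulo lcm(68, 19) = 1292: x ≡ 761 (mod 1292).
  Combine with x ≡ 7 (mod 9); new modulus lcm = 11628.
    Write x = 761 + 1292·t and substitute into x ≡ 7 (mod 9): 1292·t ≡ 7 − 761 = -754 (mod 9).
    Reduce coefficients mod 9: 5·t ≡ 2 (mod 9).
    The inverse of 5 mod 9 is 2 (since 5·2 = 10 = 1·9 + 1), so t ≡ 2·2 = 4 ≡ 4 (mod 9).
    Then x = 761 + 1292·4 = 5929, valid modulo lcm(1292, 9) = 11628: x ≡ 5929 (mod 11628).
Verify against each original: 5929 mod 17 = 13, 5929 mod 4 = 1, 5929 mod 19 = 1, 5929 mod 9 = 7.

x ≡ 5929 (mod 11628).


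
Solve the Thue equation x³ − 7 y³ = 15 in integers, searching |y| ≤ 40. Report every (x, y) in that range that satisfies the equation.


The equation is x³ - 7y³ = 15. For fixed y, x³ = 7·y³ + 15, so a solution requires the RHS to be a perfect cube.
Strategy: iterate y from -40 to 40, compute RHS = 7·y³ + 15, and check whether it is a (positive or negative) perfect cube.
Check small values of y:
  y = 0: RHS = 15 is not a perfect cube.
  y = 1: RHS = 22 is not a perfect cube.
  y = -1: RHS = 8 = (2)³ ⇒ x = 2 works.
  y = 2: RHS = 71 is not a perfect cube.
  y = -2: RHS = -41 is not a perfect cube.
  y = 3: RHS = 204 is not a perfect cube.
  y = -3: RHS = -174 is not a perfect cube.
Continuing, at y = 23: RHS = 85184 = (44)³ ⇒ x = 44 works.
Searching the remaining y in |y| ≤ 40 finds no further solutions.
Collected solutions: (2, -1), (44, 23).

Solutions (with |y| ≤ 40): (2, -1), (44, 23).


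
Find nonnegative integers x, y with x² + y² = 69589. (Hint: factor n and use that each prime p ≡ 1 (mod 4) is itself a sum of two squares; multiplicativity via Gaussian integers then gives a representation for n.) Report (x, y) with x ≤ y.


Step 1: Factor n = 69589 = 13 · 53 · 101.
Step 2: Check the mod-4 condition on each prime factor: 13 ≡ 1 (mod 4), exponent 1; 53 ≡ 1 (mod 4), exponent 1; 101 ≡ 1 (mod 4), exponent 1.
All primes ≡ 3 (mod 4) appear to even exponent (or don't appear), so by the two-squares theorem n IS expressible as a sum of two squares.
Step 3: Build a representation. Here n = 13 · 53 · 101 is a product of primes ≡ 1 (mod 4). Each prime p ≡ 1 (mod 4) is itself a sum of two squares; find a² by testing p − a² for a perfect square:
  13: 13 − 1² = 12, 13 − 2² = 9 = 3² ⇒ 13 = 2² + 3².
  53: 53 − 1² = 52, 53 − 2² = 49 = 7² ⇒ 53 = 2² + 7².
  101: 101 − 1² = 100 = 10² ⇒ 101 = 1² + 10².
  Combine using the Brahmagupta–Fibonacci identity (a² + b²)(c² + d²) = (ac − bd)² + (ad + bc)² = (ac + bd)² + (ad − bc)²:
  13 · 53 = 689: from (2² + 3²)(2² + 7²), take (2·2 − 3·7, 2·7 + 3·2) = (4 − 21, 14 + 6) = (-17, 20); dropping signs (only squares matter) gives (17, 20); check 17² + 20² = 289 + 400 = 689 ✓.
  689 · 101 = 69589: from (17² + 20²)(1² + 10²), take (17·1 − 20·10, 17·10 + 20·1) = (17 − 200, 170 + 20) = (-183, 190); dropping signs (only squares matter) gives (183, 190); check 183² + 190² = 33489 + 36100 = 69589 ✓.
Step 4: Order so x ≤ y and verify: 183² + 190² = 33489 + 36100 = 69589 = n. ✓

n = 69589 = 183² + 190² (one valid representation with x ≤ y).


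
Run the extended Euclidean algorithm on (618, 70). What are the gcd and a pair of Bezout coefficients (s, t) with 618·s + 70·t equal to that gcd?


Euclidean algorithm on (618, 70) — divide until remainder is 0:
  618 = 8 · 70 + 58
  70 = 1 · 58 + 12
  58 = 4 · 12 + 10
  12 = 1 · 10 + 2
  10 = 5 · 2 + 0
gcd(618, 70) = 2.
Track Bezout coefficients alongside the remainders: start with r₀ = 618 = a·1 + b·0 (s = 1, t = 0) and r₁ = 70 = a·0 + b·1 (s = 0, t = 1); each new remainder r_{k+1} = r_{k-1} − q_k·r_k inherits s_{k+1} = s_{k-1} − q_k·s_k, t_{k+1} = t_{k-1} − q_k·t_k, so r_k = a·s_k + b·t_k at every step:
  q = 8: r = 58, s = 1 − 8·0 = 1, t = 0 − 8·1 = -8  (check: 618·1 + 70·(-8) = 58)
  q = 1: r = 12, s = 0 − 1·1 = -1, t = 1 − 1·(-8) = 9  (check: 618·(-1) + 70·9 = 12)
  q = 4: r = 10, s = 1 − 4·(-1) = 5, t = -8 − 4·9 = -44  (check: 618·5 + 70·(-44) = 10)
  q = 1: r = 2, s = -1 − 1·5 = -6, t = 9 − 1·(-44) = 53  (check: 618·(-6) + 70·53 = 2)
The row with r = 2 (the gcd) gives the Bezout coefficients s = -6, t = 53.
Result: 618 · (-6) + 70 · (53) = 2.

gcd(618, 70) = 2; s = -6, t = 53 (check: 618·(-6) + 70·53 = 2).


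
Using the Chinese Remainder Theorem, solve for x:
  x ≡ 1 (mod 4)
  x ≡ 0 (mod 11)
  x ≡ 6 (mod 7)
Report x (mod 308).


Moduli 4, 11, 7 are pairwise coprime; by CRT there is a unique solution modulo M = 4 · 11 · 7 = 308.
Solve pairwise, accumulating the modulus:
  Start with x ≡ 1 (mod 4).
  Combine with x ≡ 0 (mod 11): since gcd(4, 11) = 1, we get a unique residue mod 44.
    Write x = 1 + 4·t and substitute into x ≡ 0 (mod 11): 4·t ≡ 0 − 1 = -1 (mod 11).
    Reduce coefficients mod 11: 4·t ≡ 10 (mod 11).
    The inverse of 4 mod 11 is 3 (since 4·3 = 12 = 1·11 + 1), so t ≡ 3·10 = 30 ≡ 8 (mod 11).
    Then x = 1 + 4·8 = 33, valid modulo lcm(4, 11) = 44: x ≡ 33 (mod 44).
  Combine with x ≡ 6 (mod 7): since gcd(44, 7) = 1, we get a unique residue mod 308.
    Write x = 33 + 44·t and substitute into x ≡ 6 (mod 7): 44·t ≡ 6 − 33 = -27 (mod 7).
    Reduce coefficients mod 7: 2·t ≡ 1 (mod 7).
    The inverse of 2 mod 7 is 4 (since 2·4 = 8 = 1·7 + 1), so t ≡ 4·1 = 4 ≡ 4 (mod 7).
    Then x = 33 + 44·4 = 209, valid modulo lcm(44, 7) = 308: x ≡ 209 (mod 308).
Verify: 209 mod 4 = 1 ✓, 209 mod 11 = 0 ✓, 209 mod 7 = 6 ✓.

x ≡ 209 (mod 308).


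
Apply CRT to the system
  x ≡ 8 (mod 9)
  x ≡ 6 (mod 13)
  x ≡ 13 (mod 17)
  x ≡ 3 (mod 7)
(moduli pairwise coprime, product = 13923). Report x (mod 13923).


Product of moduli M = 9 · 13 · 17 · 7 = 13923.
Merge one congruence at a time:
  Start: x ≡ 8 (mod 9).
  Combine with x ≡ 6 (mod 13); new modulus lcm = 117.
    Write x = 8 + 9·t and substitute into x ≡ 6 (mod 13): 9·t ≡ 6 − 8 = -2 (mod 13).
    Reduce coefficients mod 13: 9·t ≡ 11 (mod 13).
    The inverse of 9 mod 13 is 3 (since 9·3 = 27 = 2·13 + 1), so t ≡ 3·11 = 33 ≡ 7 (mod 13).
    Then x = 8 + 9·7 = 71, valid modulo lcm(9, 13) = 117: x ≡ 71 (mod 117).
  Combine with x ≡ 13 (mod 17); new modulus lcm = 1989.
    Write x = 71 + 117·t and substitute into x ≡ 13 (mod 17): 117·t ≡ 13 − 71 = -58 (mod 17).
    Reduce coefficients mod 17: 15·t ≡ 10 (mod 17).
    The inverse of 15 mod 17 is 8 (since 15·8 = 120 = 7·17 + 1), so t ≡ 8·10 = 80 ≡ 12 (mod 17).
    Then x = 71 + 117·12 = 1475, valid modulo lcm(117, 17) = 1989: x ≡ 1475 (mod 1989).
  Combine with x ≡ 3 (mod 7); new modulus lcm = 13923.
    Write x = 1475 + 1989·t and substitute into x ≡ 3 (mod 7): 1989·t ≡ 3 − 1475 = -1472 (mod 7).
    Reduce coefficients mod 7: 1·t ≡ 5 (mod 7).
    So t ≡ 5 (mod 7).
    Then x = 1475 + 1989·5 = 11420, valid modulo lcm(1989, 7) = 13923: x ≡ 11420 (mod 13923).
Verify against each original: 11420 mod 9 = 8, 11420 mod 13 = 6, 11420 mod 17 = 13, 11420 mod 7 = 3.

x ≡ 11420 (mod 13923).


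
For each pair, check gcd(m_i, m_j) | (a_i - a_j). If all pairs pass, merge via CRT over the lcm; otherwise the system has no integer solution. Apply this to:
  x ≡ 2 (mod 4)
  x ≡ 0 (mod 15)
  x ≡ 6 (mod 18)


Moduli 4, 15, 18 are not pairwise coprime, so CRT works modulo lcm(m_i) when all pairwise compatibility conditions hold.
Pairwise compatibility: gcd(m_i, m_j) must divide a_i - a_j for every pair.
Merge one congruence at a time:
  Start: x ≡ 2 (mod 4).
  Combine with x ≡ 0 (mod 15): gcd(4, 15) = 1; 0 - 2 = -2, which IS divisible by 1, so compatible.
    Write x = 2 + 4·t and substitute into x ≡ 0 (mod 15): 4·t ≡ 0 − 2 = -2 (mod 15).
    Reduce coefficients mod 15: 4·t ≡ 13 (mod 15).
    The inverse of 4 mod 15 is 4 (since 4·4 = 16 = 1·15 + 1), so t ≡ 4·13 = 52 ≡ 7 (mod 15).
    Then x = 2 + 4·7 = 30, valid modulo lcm(4, 15) = 60: x ≡ 30 (mod 60).
  Combine with x ≡ 6 (mod 18): gcd(60, 18) = 6; 6 - 30 = -24, which IS divisible by 6, so compatible.
    Write x = 30 + 60·t and substitute into x ≡ 6 (mod 18): 60·t ≡ 6 − 30 = -24 (mod 18).
    Divide the congruence (and modulus) by g = 6: 10·t ≡ -4 (mod 3).
    Reduce coefficients mod 3: 1·t ≡ 2 (mod 3).
    So t ≡ 2 (mod 3).
    Then x = 30 + 60·2 = 150, valid modulo lcm(60, 18) = 180: x ≡ 150 (mod 180).
Verify: 150 mod 4 = 2, 150 mod 15 = 0, 150 mod 18 = 6.

x ≡ 150 (mod 180).


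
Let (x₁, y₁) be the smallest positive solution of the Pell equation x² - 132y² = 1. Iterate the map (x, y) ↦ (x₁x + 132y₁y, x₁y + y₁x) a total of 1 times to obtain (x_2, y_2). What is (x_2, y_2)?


Step 1: Find the fundamental solution (x₁, y₁) of x² - 132y² = 1.
  Expand √132 as a continued fraction. a₀ = ⌊√132⌋ = 11; iterate m_{k+1} = d_k·a_k − m_k, d_{k+1} = (132 − m_{k+1}²)/d_k, a_{k+1} = ⌊(a₀ + m_{k+1})/d_{k+1}⌋ (starting m₀ = 0, d₀ = 1), with convergents p_k = a_k·p_{k-1} + p_{k-2}, q_k = a_k·q_{k-1} + q_{k-2} (p₋₁ = 1, q₋₁ = 0):
  k = 0: a₀ = 11; p₀/q₀ = 11/1; p₀² − 132·q₀² = 121 − 132 = -11.
  k = 1: m = 11, d = 11, a = ⌊(11 + 11)/11⌋ = 2; p/q = (2·11 + 1)/(2·1 + 0) = 23/2; p² − 132·q² = 529 − 528 = 1.
  The first convergent with p² − 132·q² = 1 gives the fundamental solution (x₁, y₁) = (23, 2).
Step 2: Apply the recurrence (x_{n+1}, y_{n+1}) = (x₁x_n + 132y₁y_n, x₁y_n + y₁x_n) repeatedly.
  From (x_1, y_1) = (23, 2): x_2 = 23·23 + 132·2·2 = 1057; y_2 = 23·2 + 2·23 = 92.
Step 3: Verify x_2² - 132·y_2² = 1117249 - 1117248 = 1 (should be 1). ✓

(x_1, y_1) = (23, 2); (x_2, y_2) = (1057, 92).


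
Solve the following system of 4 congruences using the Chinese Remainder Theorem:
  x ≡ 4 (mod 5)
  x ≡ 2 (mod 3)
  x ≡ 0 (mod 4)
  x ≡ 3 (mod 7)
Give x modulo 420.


Product of moduli M = 5 · 3 · 4 · 7 = 420.
Merge one congruence at a time:
  Start: x ≡ 4 (mod 5).
  Combine with x ≡ 2 (mod 3); new modulus lcm = 15.
    Write x = 4 + 5·t and substitute into x ≡ 2 (mod 3): 5·t ≡ 2 − 4 = -2 (mod 3).
    Reduce coefficients mod 3: 2·t ≡ 1 (mod 3).
    The inverse of 2 mod 3 is 2 (since 2·2 = 4 = 1·3 + 1), so t ≡ 2·1 = 2 ≡ 2 (mod 3).
    Then x = 4 + 5·2 = 14, valid modulo lcm(5, 3) = 15: x ≡ 14 (mod 15).
  Combine with x ≡ 0 (mod 4); new modulus lcm = 60.
    Write x = 14 + 15·t and substitute into x ≡ 0 (mod 4): 15·t ≡ 0 − 14 = -14 (mod 4).
    Reduce coefficients mod 4: 3·t ≡ 2 (mod 4).
    The inverse of 3 mod 4 is 3 (since 3·3 = 9 = 2·4 + 1), so t ≡ 3·2 = 6 ≡ 2 (mod 4).
    Then x = 14 + 15·2 = 44, valid modulo lcm(15, 4) = 60: x ≡ 44 (mod 60).
  Combine with x ≡ 3 (mod 7); new modulus lcm = 420.
    Write x = 44 + 60·t and substitute into x ≡ 3 (mod 7): 60·t ≡ 3 − 44 = -41 (mod 7).
    Reduce coefficients mod 7: 4·t ≡ 1 (mod 7).
    The inverse of 4 mod 7 is 2 (since 4·2 = 8 = 1·7 + 1), so t ≡ 2·1 = 2 ≡ 2 (mod 7).
    Then x = 44 + 60·2 = 164, valid modulo lcm(60, 7) = 420: x ≡ 164 (mod 420).
Verify against each original: 164 mod 5 = 4, 164 mod 3 = 2, 164 mod 4 = 0, 164 mod 7 = 3.

x ≡ 164 (mod 420).


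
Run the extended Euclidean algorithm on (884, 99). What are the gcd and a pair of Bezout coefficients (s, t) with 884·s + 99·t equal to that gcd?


Euclidean algorithm on (884, 99) — divide until remainder is 0:
  884 = 8 · 99 + 92
  99 = 1 · 92 + 7
  92 = 13 · 7 + 1
  7 = 7 · 1 + 0
gcd(884, 99) = 1.
Track Bezout coefficients alongside the remainders: start with r₀ = 884 = a·1 + b·0 (s = 1, t = 0) and r₁ = 99 = a·0 + b·1 (s = 0, t = 1); each new remainder r_{k+1} = r_{k-1} − q_k·r_k inherits s_{k+1} = s_{k-1} − q_k·s_k, t_{k+1} = t_{k-1} − q_k·t_k, so r_k = a·s_k + b·t_k at every step:
  q = 8: r = 92, s = 1 − 8·0 = 1, t = 0 − 8·1 = -8  (check: 884·1 + 99·(-8) = 92)
  q = 1: r = 7, s = 0 − 1·1 = -1, t = 1 − 1·(-8) = 9  (check: 884·(-1) + 99·9 = 7)
  q = 13: r = 1, s = 1 − 13·(-1) = 14, t = -8 − 13·9 = -125  (check: 884·14 + 99·(-125) = 1)
The row with r = 1 (the gcd) gives the Bezout coefficients s = 14, t = -125.
Result: 884 · (14) + 99 · (-125) = 1.

gcd(884, 99) = 1; s = 14, t = -125 (check: 884·14 + 99·(-125) = 1).


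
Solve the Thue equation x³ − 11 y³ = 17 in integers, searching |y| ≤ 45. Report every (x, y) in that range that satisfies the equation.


The equation is x³ - 11y³ = 17. For fixed y, x³ = 11·y³ + 17, so a solution requires the RHS to be a perfect cube.
Strategy: iterate y from -45 to 45, compute RHS = 11·y³ + 17, and check whether it is a (positive or negative) perfect cube.
Check small values of y:
  y = 0: RHS = 17 is not a perfect cube.
  y = 1: RHS = 28 is not a perfect cube.
  y = -1: RHS = 6 is not a perfect cube.
  y = 2: RHS = 105 is not a perfect cube.
  y = -2: RHS = -71 is not a perfect cube.
  y = 3: RHS = 314 is not a perfect cube.
  y = -3: RHS = -280 is not a perfect cube.
Continuing the search up to |y| = 45 finds no solutions either.
No (x, y) in the scanned range satisfies the equation.

No integer solutions with |y| ≤ 45.


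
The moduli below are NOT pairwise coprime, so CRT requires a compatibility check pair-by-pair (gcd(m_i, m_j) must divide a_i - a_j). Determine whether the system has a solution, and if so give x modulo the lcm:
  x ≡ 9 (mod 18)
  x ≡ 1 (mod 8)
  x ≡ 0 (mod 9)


Moduli 18, 8, 9 are not pairwise coprime, so CRT works modulo lcm(m_i) when all pairwise compatibility conditions hold.
Pairwise compatibility: gcd(m_i, m_j) must divide a_i - a_j for every pair.
Merge one congruence at a time:
  Start: x ≡ 9 (mod 18).
  Combine with x ≡ 1 (mod 8): gcd(18, 8) = 2; 1 - 9 = -8, which IS divisible by 2, so compatible.
    Write x = 9 + 18·t and substitute into x ≡ 1 (mod 8): 18·t ≡ 1 − 9 = -8 (mod 8).
    Divide the congruence (and modulus) by g = 2: 9·t ≡ -4 (mod 4).
    Reduce coefficients mod 4: 1·t ≡ 0 (mod 4).
    So t ≡ 0 (mod 4).
    Then x = 9 + 18·0 = 9, valid modulo lcm(18, 8) = 72: x ≡ 9 (mod 72).
  Combine with x ≡ 0 (mod 9): gcd(72, 9) = 9; 0 - 9 = -9, which IS divisible by 9, so compatible.
    Write x = 9 + 72·t and substitute into x ≡ 0 (mod 9): 72·t ≡ 0 − 9 = -9 (mod 9).
    Divide the congruence (and modulus) by g = 9: 8·t ≡ -1 (mod 1).
    Modulo 1 every t works; take t = 0.
    Then x = 9 + 72·0 = 9, valid modulo lcm(72, 9) = 72: x ≡ 9 (mod 72).
Verify: 9 mod 18 = 9, 9 mod 8 = 1, 9 mod 9 = 0.

x ≡ 9 (mod 72).


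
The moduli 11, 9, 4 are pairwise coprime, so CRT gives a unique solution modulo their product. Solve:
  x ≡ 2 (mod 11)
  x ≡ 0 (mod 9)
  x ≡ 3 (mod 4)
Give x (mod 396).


Moduli 11, 9, 4 are pairwise coprime; by CRT there is a unique solution modulo M = 11 · 9 · 4 = 396.
Solve pairwise, accumulating the modulus:
  Start with x ≡ 2 (mod 11).
  Combine with x ≡ 0 (mod 9): since gcd(11, 9) = 1, we get a unique residue mod 99.
    Write x = 2 + 11·t and substitute into x ≡ 0 (mod 9): 11·t ≡ 0 − 2 = -2 (mod 9).
    Reduce coefficients mod 9: 2·t ≡ 7 (mod 9).
    The inverse of 2 mod 9 is 5 (since 2·5 = 10 = 1·9 + 1), so t ≡ 5·7 = 35 ≡ 8 (mod 9).
    Then x = 2 + 11·8 = 90, valid modulo lcm(11, 9) = 99: x ≡ 90 (mod 99).
  Combine with x ≡ 3 (mod 4): since gcd(99, 4) = 1, we get a unique residue mod 396.
    Write x = 90 + 99·t and substitute into x ≡ 3 (mod 4): 99·t ≡ 3 − 90 = -87 (mod 4).
    Reduce coefficients mod 4: 3·t ≡ 1 (mod 4).
    The inverse of 3 mod 4 is 3 (since 3·3 = 9 = 2·4 + 1), so t ≡ 3·1 = 3 ≡ 3 (mod 4).
    Then x = 90 + 99·3 = 387, valid modulo lcm(99, 4) = 396: x ≡ 387 (mod 396).
Verify: 387 mod 11 = 2 ✓, 387 mod 9 = 0 ✓, 387 mod 4 = 3 ✓.

x ≡ 387 (mod 396).


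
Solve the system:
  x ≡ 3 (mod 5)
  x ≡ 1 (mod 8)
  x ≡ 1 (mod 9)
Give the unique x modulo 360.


Moduli 5, 8, 9 are pairwise coprime; by CRT there is a unique solution modulo M = 5 · 8 · 9 = 360.
Solve pairwise, accumulating the modulus:
  Start with x ≡ 3 (mod 5).
  Combine with x ≡ 1 (mod 8): since gcd(5, 8) = 1, we get a unique residue mod 40.
    Write x = 3 + 5·t and substitute into x ≡ 1 (mod 8): 5·t ≡ 1 − 3 = -2 (mod 8).
    Reduce coefficients mod 8: 5·t ≡ 6 (mod 8).
    The inverse of 5 mod 8 is 5 (since 5·5 = 25 = 3·8 + 1), so t ≡ 5·6 = 30 ≡ 6 (mod 8).
    Then x = 3 + 5·6 = 33, valid modulo lcm(5, 8) = 40: x ≡ 33 (mod 40).
  Combine with x ≡ 1 (mod 9): since gcd(40, 9) = 1, we get a unique residue mod 360.
    Write x = 33 + 40·t and substitute into x ≡ 1 (mod 9): 40·t ≡ 1 − 33 = -32 (mod 9).
    Reduce coefficients mod 9: 4·t ≡ 4 (mod 9).
    The inverse of 4 mod 9 is 7 (since 4·7 = 28 = 3·9 + 1), so t ≡ 7·4 = 28 ≡ 1 (mod 9).
    Then x = 33 + 40·1 = 73, valid modulo lcm(40, 9) = 360: x ≡ 73 (mod 360).
Verify: 73 mod 5 = 3 ✓, 73 mod 8 = 1 ✓, 73 mod 9 = 1 ✓.

x ≡ 73 (mod 360).


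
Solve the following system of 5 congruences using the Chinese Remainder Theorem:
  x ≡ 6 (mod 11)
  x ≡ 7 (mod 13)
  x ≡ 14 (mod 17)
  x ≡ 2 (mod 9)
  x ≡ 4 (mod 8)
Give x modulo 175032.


Product of moduli M = 11 · 13 · 17 · 9 · 8 = 175032.
Merge one congruence at a time:
  Start: x ≡ 6 (mod 11).
  Combine with x ≡ 7 (mod 13); new modulus lcm = 143.
    Write x = 6 + 11·t and substitute into x ≡ 7 (mod 13): 11·t ≡ 7 − 6 = 1 (mod 13).
    The inverse of 11 mod 13 is 6 (since 11·6 = 66 = 5·13 + 1), so t ≡ 6·1 = 6 ≡ 6 (mod 13).
    Then x = 6 + 11·6 = 72, valid modulo lcm(11, 13) = 143: x ≡ 72 (mod 143).
  Combine with x ≡ 14 (mod 17); new modulus lcm = 2431.
    Write x = 72 + 143·t and substitute into x ≡ 14 (mod 17): 143·t ≡ 14 − 72 = -58 (mod 17).
    Reduce coefficients mod 17: 7·t ≡ 10 (mod 17).
    The inverse of 7 mod 17 is 5 (since 7·5 = 35 = 2·17 + 1), so t ≡ 5·10 = 50 ≡ 16 (mod 17).
    Then x = 72 + 143·16 = 2360, valid modulo lcm(143, 17) = 2431: x ≡ 2360 (mod 2431).
  Combine with x ≡ 2 (mod 9); new modulus lcm = 21879.
    Write x = 2360 + 2431·t and substitute into x ≡ 2 (mod 9): 2431·t ≡ 2 − 2360 = -2358 (mod 9).
    Reduce coefficients mod 9: 1·t ≡ 0 (mod 9).
    So t ≡ 0 (mod 9).
    Then x = 2360 + 2431·0 = 2360, valid modulo lcm(2431, 9) = 21879: x ≡ 2360 (mod 21879).
  Combine with x ≡ 4 (mod 8); new modulus lcm = 175032.
    Write x = 2360 + 21879·t and substitute into x ≡ 4 (mod 8): 21879·t ≡ 4 − 2360 = -2356 (mod 8).
    Reduce coefficients mod 8: 7·t ≡ 4 (mod 8).
    The inverse of 7 mod 8 is 7 (since 7·7 = 49 = 6·8 + 1), so t ≡ 7·4 = 28 ≡ 4 (mod 8).
    Then x = 2360 + 21879·4 = 89876, valid modulo lcm(21879, 8) = 175032: x ≡ 89876 (mod 175032).
Verify against each original: 89876 mod 11 = 6, 89876 mod 13 = 7, 89876 mod 17 = 14, 89876 mod 9 = 2, 89876 mod 8 = 4.

x ≡ 89876 (mod 175032).


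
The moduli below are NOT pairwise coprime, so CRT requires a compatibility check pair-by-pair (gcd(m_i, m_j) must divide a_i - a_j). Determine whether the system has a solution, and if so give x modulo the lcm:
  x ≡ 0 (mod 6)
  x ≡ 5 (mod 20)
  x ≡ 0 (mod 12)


Moduli 6, 20, 12 are not pairwise coprime, so CRT works modulo lcm(m_i) when all pairwise compatibility conditions hold.
Pairwise compatibility: gcd(m_i, m_j) must divide a_i - a_j for every pair.
Merge one congruence at a time:
  Start: x ≡ 0 (mod 6).
  Combine with x ≡ 5 (mod 20): gcd(6, 20) = 2, and 5 - 0 = 5 is NOT divisible by 2.
    ⇒ system is inconsistent (no integer solution).

No solution (the system is inconsistent).


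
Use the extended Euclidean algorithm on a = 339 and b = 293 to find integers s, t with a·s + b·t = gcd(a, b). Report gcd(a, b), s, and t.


Euclidean algorithm on (339, 293) — divide until remainder is 0:
  339 = 1 · 293 + 46
  293 = 6 · 46 + 17
  46 = 2 · 17 + 12
  17 = 1 · 12 + 5
  12 = 2 · 5 + 2
  5 = 2 · 2 + 1
  2 = 2 · 1 + 0
gcd(339, 293) = 1.
Track Bezout coefficients alongside the remainders: start with r₀ = 339 = a·1 + b·0 (s = 1, t = 0) and r₁ = 293 = a·0 + b·1 (s = 0, t = 1); each new remainder r_{k+1} = r_{k-1} − q_k·r_k inherits s_{k+1} = s_{k-1} − q_k·s_k, t_{k+1} = t_{k-1} − q_k·t_k, so r_k = a·s_k + b·t_k at every step:
  q = 1: r = 46, s = 1 − 1·0 = 1, t = 0 − 1·1 = -1  (check: 339·1 + 293·(-1) = 46)
  q = 6: r = 17, s = 0 − 6·1 = -6, t = 1 − 6·(-1) = 7  (check: 339·(-6) + 293·7 = 17)
  q = 2: r = 12, s = 1 − 2·(-6) = 13, t = -1 − 2·7 = -15  (check: 339·13 + 293·(-15) = 12)
  q = 1: r = 5, s = -6 − 1·13 = -19, t = 7 − 1·(-15) = 22  (check: 339·(-19) + 293·22 = 5)
  q = 2: r = 2, s = 13 − 2·(-19) = 51, t = -15 − 2·22 = -59  (check: 339·51 + 293·(-59) = 2)
  q = 2: r = 1, s = -19 − 2·51 = -121, t = 22 − 2·(-59) = 140  (check: 339·(-121) + 293·140 = 1)
The row with r = 1 (the gcd) gives the Bezout coefficients s = -121, t = 140.
Result: 339 · (-121) + 293 · (140) = 1.

gcd(339, 293) = 1; s = -121, t = 140 (check: 339·(-121) + 293·140 = 1).


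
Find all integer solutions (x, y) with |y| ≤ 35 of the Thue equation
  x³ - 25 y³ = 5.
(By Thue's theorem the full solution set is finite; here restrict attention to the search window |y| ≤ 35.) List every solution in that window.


The equation is x³ - 25y³ = 5. For fixed y, x³ = 25·y³ + 5, so a solution requires the RHS to be a perfect cube.
Strategy: iterate y from -35 to 35, compute RHS = 25·y³ + 5, and check whether it is a (positive or negative) perfect cube.
Check small values of y:
  y = 0: RHS = 5 is not a perfect cube.
  y = 1: RHS = 30 is not a perfect cube.
  y = -1: RHS = -20 is not a perfect cube.
  y = 2: RHS = 205 is not a perfect cube.
  y = -2: RHS = -195 is not a perfect cube.
  y = 3: RHS = 680 is not a perfect cube.
  y = -3: RHS = -670 is not a perfect cube.
Continuing the search up to |y| = 35 finds no solutions either.
No (x, y) in the scanned range satisfies the equation.

No integer solutions with |y| ≤ 35.


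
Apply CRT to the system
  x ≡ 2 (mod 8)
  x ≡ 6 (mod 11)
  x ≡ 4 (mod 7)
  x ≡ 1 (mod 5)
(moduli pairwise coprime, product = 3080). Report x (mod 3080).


Product of moduli M = 8 · 11 · 7 · 5 = 3080.
Merge one congruence at a time:
  Start: x ≡ 2 (mod 8).
  Combine with x ≡ 6 (mod 11); new modulus lcm = 88.
    Write x = 2 + 8·t and substitute into x ≡ 6 (mod 11): 8·t ≡ 6 − 2 = 4 (mod 11).
    The inverse of 8 mod 11 is 7 (since 8·7 = 56 = 5·11 + 1), so t ≡ 7·4 = 28 ≡ 6 (mod 11).
    Then x = 2 + 8·6 = 50, valid modulo lcm(8, 11) = 88: x ≡ 50 (mod 88).
  Combine with x ≡ 4 (mod 7); new modulus lcm = 616.
    Write x = 50 + 88·t and substitute into x ≡ 4 (mod 7): 88·t ≡ 4 − 50 = -46 (mod 7).
    Reduce coefficients mod 7: 4·t ≡ 3 (mod 7).
    The inverse of 4 mod 7 is 2 (since 4·2 = 8 = 1·7 + 1), so t ≡ 2·3 = 6 ≡ 6 (mod 7).
    Then x = 50 + 88·6 = 578, valid modulo lcm(88, 7) = 616: x ≡ 578 (mod 616).
  Combine with x ≡ 1 (mod 5); new modulus lcm = 3080.
    Write x = 578 + 616·t and substitute into x ≡ 1 (mod 5): 616·t ≡ 1 − 578 = -577 (mod 5).
    Reduce coefficients mod 5: 1·t ≡ 3 (mod 5).
    So t ≡ 3 (mod 5).
    Then x = 578 + 616·3 = 2426, valid modulo lcm(616, 5) = 3080: x ≡ 2426 (mod 3080).
Verify against each original: 2426 mod 8 = 2, 2426 mod 11 = 6, 2426 mod 7 = 4, 2426 mod 5 = 1.

x ≡ 2426 (mod 3080).


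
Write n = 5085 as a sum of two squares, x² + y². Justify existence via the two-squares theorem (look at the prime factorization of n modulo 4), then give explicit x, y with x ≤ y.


Step 1: Factor n = 5085 = 3^2 · 5 · 113.
Step 2: Check the mod-4 condition on each prime factor: 3 ≡ 3 (mod 4), exponent 2 (must be even); 5 ≡ 1 (mod 4), exponent 1; 113 ≡ 1 (mod 4), exponent 1.
All primes ≡ 3 (mod 4) appear to even exponent (or don't appear), so by the two-squares theorem n IS expressible as a sum of two squares.
Step 3: Build a representation. Group n = k² · m with k = 3 and m = 5 · 113 = 565 (a product of primes ≡ 1 (mod 4)); a representation of m scales to one of n via (k·x)² + (k·y)² = k²(x² + y²). Each prime p ≡ 1 (mod 4) is itself a sum of two squares; find a² by testing p − a² for a perfect square:
  5: 5 − 1² = 4 = 2² ⇒ 5 = 1² + 2².
  113: 113 − 1² = 112, 113 − 2² = 109, 113 − 3² = 104, 113 − 4² = 97, 113 − 5² = 88, 113 − 6² = 77, 113 − 7² = 64 = 8² ⇒ 113 = 7² + 8².
  Combine using the Brahmagupta–Fibonacci identity (a² + b²)(c² + d²) = (ac − bd)² + (ad + bc)² = (ac + bd)² + (ad − bc)²:
  5 · 113 = 565: from (1² + 2²)(7² + 8²), take (1·7 − 2·8, 1·8 + 2·7) = (7 − 16, 8 + 14) = (-9, 22); dropping signs (only squares matter) gives (9, 22); check 9² + 22² = 81 + 484 = 565 ✓.
  Scale by k = 3: (3·9, 3·22) = (27, 66).
Step 4: Order so x ≤ y and verify: 27² + 66² = 729 + 4356 = 5085 = n. ✓

n = 5085 = 27² + 66² (one valid representation with x ≤ y).


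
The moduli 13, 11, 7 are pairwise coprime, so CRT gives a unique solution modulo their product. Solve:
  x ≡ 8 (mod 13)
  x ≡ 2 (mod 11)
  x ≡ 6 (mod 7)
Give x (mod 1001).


Moduli 13, 11, 7 are pairwise coprime; by CRT there is a unique solution modulo M = 13 · 11 · 7 = 1001.
Solve pairwise, accumulating the modulus:
  Start with x ≡ 8 (mod 13).
  Combine with x ≡ 2 (mod 11): since gcd(13, 11) = 1, we get a unique residue mod 143.
    Write x = 8 + 13·t and substitute into x ≡ 2 (mod 11): 13·t ≡ 2 − 8 = -6 (mod 11).
    Reduce coefficients mod 11: 2·t ≡ 5 (mod 11).
    The inverse of 2 mod 11 is 6 (since 2·6 = 12 = 1·11 + 1), so t ≡ 6·5 = 30 ≡ 8 (mod 11).
    Then x = 8 + 13·8 = 112, valid modulo lcm(13, 11) = 143: x ≡ 112 (mod 143).
  Combine with x ≡ 6 (mod 7): since gcd(143, 7) = 1, we get a unique residue mod 1001.
    Write x = 112 + 143·t and substitute into x ≡ 6 (mod 7): 143·t ≡ 6 − 112 = -106 (mod 7).
    Reduce coefficients mod 7: 3·t ≡ 6 (mod 7).
    The inverse of 3 mod 7 is 5 (since 3·5 = 15 = 2·7 + 1), so t ≡ 5·6 = 30 ≡ 2 (mod 7).
    Then x = 112 + 143·2 = 398, valid modulo lcm(143, 7) = 1001: x ≡ 398 (mod 1001).
Verify: 398 mod 13 = 8 ✓, 398 mod 11 = 2 ✓, 398 mod 7 = 6 ✓.

x ≡ 398 (mod 1001).


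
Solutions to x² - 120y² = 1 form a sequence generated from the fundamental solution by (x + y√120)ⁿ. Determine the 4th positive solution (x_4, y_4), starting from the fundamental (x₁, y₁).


Step 1: Find the fundamental solution (x₁, y₁) of x² - 120y² = 1.
  Expand √120 as a continued fraction. a₀ = ⌊√120⌋ = 10; iterate m_{k+1} = d_k·a_k − m_k, d_{k+1} = (120 − m_{k+1}²)/d_k, a_{k+1} = ⌊(a₀ + m_{k+1})/d_{k+1}⌋ (starting m₀ = 0, d₀ = 1), with convergents p_k = a_k·p_{k-1} + p_{k-2}, q_k = a_k·q_{k-1} + q_{k-2} (p₋₁ = 1, q₋₁ = 0):
  k = 0: a₀ = 10; p₀/q₀ = 10/1; p₀² − 120·q₀² = 100 − 120 = -20.
  k = 1: m = 10, d = 20, a = ⌊(10 + 10)/20⌋ = 1; p/q = (1·10 + 1)/(1·1 + 0) = 11/1; p² − 120·q² = 121 − 120 = 1.
  The first convergent with p² − 120·q² = 1 gives the fundamental solution (x₁, y₁) = (11, 1).
Step 2: Apply the recurrence (x_{n+1}, y_{n+1}) = (x₁x_n + 120y₁y_n, x₁y_n + y₁x_n) repeatedly.
  From (x_1, y_1) = (11, 1): x_2 = 11·11 + 120·1·1 = 241; y_2 = 11·1 + 1·11 = 22.
  From (x_2, y_2) = (241, 22): x_3 = 11·241 + 120·1·22 = 5291; y_3 = 11·22 + 1·241 = 483.
  From (x_3, y_3) = (5291, 483): x_4 = 11·5291 + 120·1·483 = 116161; y_4 = 11·483 + 1·5291 = 10604.
Step 3: Verify x_4² - 120·y_4² = 13493377921 - 13493377920 = 1 (should be 1). ✓

(x_1, y_1) = (11, 1); (x_4, y_4) = (116161, 10604).


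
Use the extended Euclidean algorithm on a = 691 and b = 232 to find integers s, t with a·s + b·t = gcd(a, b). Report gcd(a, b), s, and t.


Euclidean algorithm on (691, 232) — divide until remainder is 0:
  691 = 2 · 232 + 227
  232 = 1 · 227 + 5
  227 = 45 · 5 + 2
  5 = 2 · 2 + 1
  2 = 2 · 1 + 0
gcd(691, 232) = 1.
Track Bezout coefficients alongside the remainders: start with r₀ = 691 = a·1 + b·0 (s = 1, t = 0) and r₁ = 232 = a·0 + b·1 (s = 0, t = 1); each new remainder r_{k+1} = r_{k-1} − q_k·r_k inherits s_{k+1} = s_{k-1} − q_k·s_k, t_{k+1} = t_{k-1} − q_k·t_k, so r_k = a·s_k + b·t_k at every step:
  q = 2: r = 227, s = 1 − 2·0 = 1, t = 0 − 2·1 = -2  (check: 691·1 + 232·(-2) = 227)
  q = 1: r = 5, s = 0 − 1·1 = -1, t = 1 − 1·(-2) = 3  (check: 691·(-1) + 232·3 = 5)
  q = 45: r = 2, s = 1 − 45·(-1) = 46, t = -2 − 45·3 = -137  (check: 691·46 + 232·(-137) = 2)
  q = 2: r = 1, s = -1 − 2·46 = -93, t = 3 − 2·(-137) = 277  (check: 691·(-93) + 232·277 = 1)
The row with r = 1 (the gcd) gives the Bezout coefficients s = -93, t = 277.
Result: 691 · (-93) + 232 · (277) = 1.

gcd(691, 232) = 1; s = -93, t = 277 (check: 691·(-93) + 232·277 = 1).


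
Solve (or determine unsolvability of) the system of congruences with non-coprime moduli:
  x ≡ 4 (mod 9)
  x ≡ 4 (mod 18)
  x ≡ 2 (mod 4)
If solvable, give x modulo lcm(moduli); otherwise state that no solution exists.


Moduli 9, 18, 4 are not pairwise coprime, so CRT works modulo lcm(m_i) when all pairwise compatibility conditions hold.
Pairwise compatibility: gcd(m_i, m_j) must divide a_i - a_j for every pair.
Merge one congruence at a time:
  Start: x ≡ 4 (mod 9).
  Combine with x ≡ 4 (mod 18): gcd(9, 18) = 9; 4 - 4 = 0, which IS divisible by 9, so compatible.
    Write x = 4 + 9·t and substitute into x ≡ 4 (mod 18): 9·t ≡ 4 − 4 = 0 (mod 18).
    Divide the congruence (and modulus) by g = 9: 1·t ≡ 0 (mod 2).
    So t ≡ 0 (mod 2).
    Then x = 4 + 9·0 = 4, valid modulo lcm(9, 18) = 18: x ≡ 4 (mod 18).
  Combine with x ≡ 2 (mod 4): gcd(18, 4) = 2; 2 - 4 = -2, which IS divisible by 2, so compatible.
    Write x = 4 + 18·t and substitute into x ≡ 2 (mod 4): 18·t ≡ 2 − 4 = -2 (mod 4).
    Divide the congruence (and modulus) by g = 2: 9·t ≡ -1 (mod 2).
    Reduce coefficients mod 2: 1·t ≡ 1 (mod 2).
    So t ≡ 1 (mod 2).
    Then x = 4 + 18·1 = 22, valid modulo lcm(18, 4) = 36: x ≡ 22 (mod 36).
Verify: 22 mod 9 = 4, 22 mod 18 = 4, 22 mod 4 = 2.

x ≡ 22 (mod 36).


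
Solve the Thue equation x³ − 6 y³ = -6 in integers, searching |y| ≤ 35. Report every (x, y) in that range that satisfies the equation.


The equation is x³ - 6y³ = -6. For fixed y, x³ = 6·y³ − 6, so a solution requires the RHS to be a perfect cube.
Strategy: iterate y from -35 to 35, compute RHS = 6·y³ − 6, and check whether it is a (positive or negative) perfect cube.
Check small values of y:
  y = 0: RHS = -6 is not a perfect cube.
  y = 1: RHS = 0 = (0)³ ⇒ x = 0 works.
  y = -1: RHS = -12 is not a perfect cube.
  y = 2: RHS = 42 is not a perfect cube.
  y = -2: RHS = -54 is not a perfect cube.
  y = 3: RHS = 156 is not a perfect cube.
  y = -3: RHS = -168 is not a perfect cube.
Continuing the search up to |y| = 35 finds no further solutions beyond those listed.
Collected solutions: (0, 1).

Solutions (with |y| ≤ 35): (0, 1).


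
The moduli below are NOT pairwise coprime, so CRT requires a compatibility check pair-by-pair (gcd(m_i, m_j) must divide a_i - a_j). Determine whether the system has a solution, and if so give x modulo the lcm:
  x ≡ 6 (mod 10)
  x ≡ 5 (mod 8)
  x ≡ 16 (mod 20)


Moduli 10, 8, 20 are not pairwise coprime, so CRT works modulo lcm(m_i) when all pairwise compatibility conditions hold.
Pairwise compatibility: gcd(m_i, m_j) must divide a_i - a_j for every pair.
Merge one congruence at a time:
  Start: x ≡ 6 (mod 10).
  Combine with x ≡ 5 (mod 8): gcd(10, 8) = 2, and 5 - 6 = -1 is NOT divisible by 2.
    ⇒ system is inconsistent (no integer solution).

No solution (the system is inconsistent).


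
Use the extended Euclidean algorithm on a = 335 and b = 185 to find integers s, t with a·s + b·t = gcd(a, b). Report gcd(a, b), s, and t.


Euclidean algorithm on (335, 185) — divide until remainder is 0:
  335 = 1 · 185 + 150
  185 = 1 · 150 + 35
  150 = 4 · 35 + 10
  35 = 3 · 10 + 5
  10 = 2 · 5 + 0
gcd(335, 185) = 5.
Track Bezout coefficients alongside the remainders: start with r₀ = 335 = a·1 + b·0 (s = 1, t = 0) and r₁ = 185 = a·0 + b·1 (s = 0, t = 1); each new remainder r_{k+1} = r_{k-1} − q_k·r_k inherits s_{k+1} = s_{k-1} − q_k·s_k, t_{k+1} = t_{k-1} − q_k·t_k, so r_k = a·s_k + b·t_k at every step:
  q = 1: r = 150, s = 1 − 1·0 = 1, t = 0 − 1·1 = -1  (check: 335·1 + 185·(-1) = 150)
  q = 1: r = 35, s = 0 − 1·1 = -1, t = 1 − 1·(-1) = 2  (check: 335·(-1) + 185·2 = 35)
  q = 4: r = 10, s = 1 − 4·(-1) = 5, t = -1 − 4·2 = -9  (check: 335·5 + 185·(-9) = 10)
  q = 3: r = 5, s = -1 − 3·5 = -16, t = 2 − 3·(-9) = 29  (check: 335·(-16) + 185·29 = 5)
The row with r = 5 (the gcd) gives the Bezout coefficients s = -16, t = 29.
Result: 335 · (-16) + 185 · (29) = 5.

gcd(335, 185) = 5; s = -16, t = 29 (check: 335·(-16) + 185·29 = 5).


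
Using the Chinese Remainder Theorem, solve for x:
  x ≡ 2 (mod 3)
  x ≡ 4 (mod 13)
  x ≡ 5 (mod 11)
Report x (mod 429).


Moduli 3, 13, 11 are pairwise coprime; by CRT there is a unique solution modulo M = 3 · 13 · 11 = 429.
Solve pairwise, accumulating the modulus:
  Start with x ≡ 2 (mod 3).
  Combine with x ≡ 4 (mod 13): since gcd(3, 13) = 1, we get a unique residue mod 39.
    Write x = 2 + 3·t and substitute into x ≡ 4 (mod 13): 3·t ≡ 4 − 2 = 2 (mod 13).
    The inverse of 3 mod 13 is 9 (since 3·9 = 27 = 2·13 + 1), so t ≡ 9·2 = 18 ≡ 5 (mod 13).
    Then x = 2 + 3·5 = 17, valid modulo lcm(3, 13) = 39: x ≡ 17 (mod 39).
  Combine with x ≡ 5 (mod 11): since gcd(39, 11) = 1, we get a unique residue mod 429.
    Write x = 17 + 39·t and substitute into x ≡ 5 (mod 11): 39·t ≡ 5 − 17 = -12 (mod 11).
    Reduce coefficients mod 11: 6·t ≡ 10 (mod 11).
    The inverse of 6 mod 11 is 2 (since 6·2 = 12 = 1·11 + 1), so t ≡ 2·10 = 20 ≡ 9 (mod 11).
    Then x = 17 + 39·9 = 368, valid modulo lcm(39, 11) = 429: x ≡ 368 (mod 429).
Verify: 368 mod 3 = 2 ✓, 368 mod 13 = 4 ✓, 368 mod 11 = 5 ✓.

x ≡ 368 (mod 429).


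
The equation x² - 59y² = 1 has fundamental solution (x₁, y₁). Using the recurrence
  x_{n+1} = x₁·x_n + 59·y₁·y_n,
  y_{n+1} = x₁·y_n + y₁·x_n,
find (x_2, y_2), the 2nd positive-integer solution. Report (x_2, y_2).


Step 1: Find the fundamental solution (x₁, y₁) of x² - 59y² = 1.
  Expand √59 as a continued fraction. a₀ = ⌊√59⌋ = 7; iterate m_{k+1} = d_k·a_k − m_k, d_{k+1} = (59 − m_{k+1}²)/d_k, a_{k+1} = ⌊(a₀ + m_{k+1})/d_{k+1}⌋ (starting m₀ = 0, d₀ = 1), with convergents p_k = a_k·p_{k-1} + p_{k-2}, q_k = a_k·q_{k-1} + q_{k-2} (p₋₁ = 1, q₋₁ = 0):
  k = 0: a₀ = 7; p₀/q₀ = 7/1; p₀² − 59·q₀² = 49 − 59 = -10.
  k = 1: m = 7, d = 10, a = ⌊(7 + 7)/10⌋ = 1; p/q = (1·7 + 1)/(1·1 + 0) = 8/1; p² − 59·q² = 64 − 59 = 5.
  k = 2: m = 3, d = 5, a = ⌊(7 + 3)/5⌋ = 2; p/q = (2·8 + 7)/(2·1 + 1) = 23/3; p² − 59·q² = 529 − 531 = -2.
  k = 3: m = 7, d = 2, a = ⌊(7 + 7)/2⌋ = 7; p/q = (7·23 + 8)/(7·3 + 1) = 169/22; p² − 59·q² = 28561 − 28556 = 5.
  k = 4: m = 7, d = 5, a = ⌊(7 + 7)/5⌋ = 2; p/q = (2·169 + 23)/(2·22 + 3) = 361/47; p² − 59·q² = 130321 − 130331 = -10.
  k = 5: m = 3, d = 10, a = ⌊(7 + 3)/10⌋ = 1; p/q = (1·361 + 169)/(1·47 + 22) = 530/69; p² − 59·q² = 280900 − 280899 = 1.
  The first convergent with p² − 59·q² = 1 gives the fundamental solution (x₁, y₁) = (530, 69).
Step 2: Apply the recurrence (x_{n+1}, y_{n+1}) = (x₁x_n + 59y₁y_n, x₁y_n + y₁x_n) repeatedly.
  From (x_1, y_1) = (530, 69): x_2 = 530·530 + 59·69·69 = 561799; y_2 = 530·69 + 69·530 = 73140.
Step 3: Verify x_2² - 59·y_2² = 315618116401 - 315618116400 = 1 (should be 1). ✓

(x_1, y_1) = (530, 69); (x_2, y_2) = (561799, 73140).
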